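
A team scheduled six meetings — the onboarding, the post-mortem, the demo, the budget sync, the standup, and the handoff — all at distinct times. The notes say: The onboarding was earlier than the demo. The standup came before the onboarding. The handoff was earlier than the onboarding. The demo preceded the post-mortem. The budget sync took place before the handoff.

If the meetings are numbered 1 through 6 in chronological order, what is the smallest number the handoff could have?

2

The budget sync must come before the handoff — 1 forced predecessor.
Nothing else is forced ahead of the handoff, so its earliest slot is position 1 + 1 = 2.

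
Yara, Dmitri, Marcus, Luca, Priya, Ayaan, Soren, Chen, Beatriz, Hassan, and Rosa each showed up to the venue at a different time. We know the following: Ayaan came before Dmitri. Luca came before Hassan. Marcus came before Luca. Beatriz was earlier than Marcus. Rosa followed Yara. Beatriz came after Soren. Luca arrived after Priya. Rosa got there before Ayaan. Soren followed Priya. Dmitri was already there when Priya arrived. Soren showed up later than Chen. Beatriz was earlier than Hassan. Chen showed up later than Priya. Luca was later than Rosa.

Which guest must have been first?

Yara has a chain of constraints placing them before every other guest, so Yara must be first.

Yara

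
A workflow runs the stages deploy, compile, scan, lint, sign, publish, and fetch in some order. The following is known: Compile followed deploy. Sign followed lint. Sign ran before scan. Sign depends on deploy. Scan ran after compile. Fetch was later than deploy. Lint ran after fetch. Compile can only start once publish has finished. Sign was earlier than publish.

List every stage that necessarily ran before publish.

Directly stated before publish: sign.
Deploy reaches publish via deploy → sign → publish.
Fetch reaches publish via fetch → lint → sign → publish.
Lint reaches publish via lint → sign → publish.

deploy, fetch, lint, sign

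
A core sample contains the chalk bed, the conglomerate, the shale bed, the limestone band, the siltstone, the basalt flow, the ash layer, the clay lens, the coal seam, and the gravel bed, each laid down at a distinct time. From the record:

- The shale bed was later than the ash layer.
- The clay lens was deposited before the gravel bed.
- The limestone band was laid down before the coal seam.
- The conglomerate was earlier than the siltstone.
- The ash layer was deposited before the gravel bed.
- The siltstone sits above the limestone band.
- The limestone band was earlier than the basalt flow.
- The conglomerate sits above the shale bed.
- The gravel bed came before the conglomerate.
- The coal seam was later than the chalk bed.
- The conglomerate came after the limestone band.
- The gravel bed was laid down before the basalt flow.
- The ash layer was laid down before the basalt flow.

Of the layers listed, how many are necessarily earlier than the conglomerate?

Directly stated before the conglomerate: the gravel bed, the limestone band, and the shale bed.
The ash layer reaches the conglomerate via the ash layer → the shale bed → the conglomerate.
The clay lens reaches the conglomerate via the clay lens → the gravel bed → the conglomerate.
No chain forces the basalt flow (or any of the others) ahead of the conglomerate.
That's the ash layer, the clay lens, the gravel bed, the limestone band, and the shale bed — 5 in all.

5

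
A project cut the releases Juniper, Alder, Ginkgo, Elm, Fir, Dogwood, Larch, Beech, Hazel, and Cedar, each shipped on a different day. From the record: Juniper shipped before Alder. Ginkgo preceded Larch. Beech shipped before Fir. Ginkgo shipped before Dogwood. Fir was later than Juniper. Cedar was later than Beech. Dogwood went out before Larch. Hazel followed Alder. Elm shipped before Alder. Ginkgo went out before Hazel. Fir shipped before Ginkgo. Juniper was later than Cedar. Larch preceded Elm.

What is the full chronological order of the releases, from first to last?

The constraints fix every adjacent pair, so only one ordering works:
Beech → Cedar → Juniper → Fir → Ginkgo → Dogwood → Larch → Elm → Alder → Hazel.

Beech, Cedar, Juniper, Fir, Ginkgo, Dogwood, Larch, Elm, Alder, Hazel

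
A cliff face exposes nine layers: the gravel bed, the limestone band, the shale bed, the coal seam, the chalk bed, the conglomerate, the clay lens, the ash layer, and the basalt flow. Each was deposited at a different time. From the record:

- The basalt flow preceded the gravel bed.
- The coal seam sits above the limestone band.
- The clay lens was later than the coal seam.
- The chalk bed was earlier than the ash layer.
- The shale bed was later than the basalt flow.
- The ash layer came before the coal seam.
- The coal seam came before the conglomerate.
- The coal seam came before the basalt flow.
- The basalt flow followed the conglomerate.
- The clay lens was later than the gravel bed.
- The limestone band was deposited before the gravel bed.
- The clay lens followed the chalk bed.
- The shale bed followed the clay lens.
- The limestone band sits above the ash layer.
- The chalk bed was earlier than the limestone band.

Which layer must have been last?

Every other layer has a chain of constraints placing it before the shale bed, so the shale bed is last.

the shale bed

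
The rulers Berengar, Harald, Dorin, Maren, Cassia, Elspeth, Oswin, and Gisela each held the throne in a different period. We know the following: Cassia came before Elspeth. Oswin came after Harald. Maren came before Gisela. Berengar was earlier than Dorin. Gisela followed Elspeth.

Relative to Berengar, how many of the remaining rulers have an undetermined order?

6

Forced after Berengar: Dorin.
That leaves Cassia, Elspeth, Gisela, Harald, Maren, and Oswin with no forced order relative to Berengar — 6.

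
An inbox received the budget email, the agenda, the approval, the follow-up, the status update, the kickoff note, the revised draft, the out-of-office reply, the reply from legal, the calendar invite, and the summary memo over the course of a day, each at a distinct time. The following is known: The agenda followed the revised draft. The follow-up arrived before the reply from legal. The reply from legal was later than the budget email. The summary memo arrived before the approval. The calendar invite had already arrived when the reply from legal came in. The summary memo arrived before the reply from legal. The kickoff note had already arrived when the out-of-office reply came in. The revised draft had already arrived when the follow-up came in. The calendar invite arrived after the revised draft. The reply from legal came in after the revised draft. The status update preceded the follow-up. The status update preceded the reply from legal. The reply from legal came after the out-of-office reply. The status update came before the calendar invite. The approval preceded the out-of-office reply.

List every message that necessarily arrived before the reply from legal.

Directly stated before the reply from legal: the budget email, the calendar invite, the follow-up, the out-of-office reply, the revised draft, the status update, and the summary memo.
The approval reaches the reply from legal via the approval → the out-of-office reply → the reply from legal.
The kickoff note reaches the reply from legal via the kickoff note → the out-of-office reply → the reply from legal.

the approval, the budget email, the calendar invite, the follow-up, the kickoff note, the out-of-office reply, the revised draft, the status update, the summary memo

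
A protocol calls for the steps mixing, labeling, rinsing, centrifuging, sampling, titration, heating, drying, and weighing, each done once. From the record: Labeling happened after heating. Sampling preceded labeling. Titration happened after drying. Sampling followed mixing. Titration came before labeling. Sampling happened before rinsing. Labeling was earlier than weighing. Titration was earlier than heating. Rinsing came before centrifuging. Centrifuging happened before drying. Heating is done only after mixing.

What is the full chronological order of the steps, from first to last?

The constraints fix every adjacent pair, so only one ordering works:
mixing → sampling → rinsing → centrifuging → drying → titration → heating → labeling → weighing.

mixing, sampling, rinsing, centrifuging, drying, titration, heating, labeling, weighing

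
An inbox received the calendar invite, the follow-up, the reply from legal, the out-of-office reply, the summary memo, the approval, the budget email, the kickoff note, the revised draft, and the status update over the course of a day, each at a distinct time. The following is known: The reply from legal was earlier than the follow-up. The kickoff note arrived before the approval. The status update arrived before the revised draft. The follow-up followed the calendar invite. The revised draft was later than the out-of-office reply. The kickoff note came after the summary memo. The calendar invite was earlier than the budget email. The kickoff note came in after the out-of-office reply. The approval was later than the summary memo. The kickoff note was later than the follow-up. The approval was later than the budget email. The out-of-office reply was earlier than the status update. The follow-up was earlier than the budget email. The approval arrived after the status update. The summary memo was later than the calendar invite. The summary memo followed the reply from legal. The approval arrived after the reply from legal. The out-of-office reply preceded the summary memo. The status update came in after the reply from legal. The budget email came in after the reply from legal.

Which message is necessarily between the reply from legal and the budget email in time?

the follow-up

Tracing the constraints gives the reply from legal → the follow-up → the budget email, so the follow-up sits after the reply from legal and before the budget email.
No other message is forced both after the reply from legal and before the budget email.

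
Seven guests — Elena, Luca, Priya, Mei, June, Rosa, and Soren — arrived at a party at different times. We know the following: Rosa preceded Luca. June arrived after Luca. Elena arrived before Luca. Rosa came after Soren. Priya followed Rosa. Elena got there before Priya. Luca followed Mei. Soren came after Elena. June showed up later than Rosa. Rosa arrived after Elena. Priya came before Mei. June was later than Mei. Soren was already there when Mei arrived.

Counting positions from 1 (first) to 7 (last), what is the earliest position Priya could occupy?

4

Elena, Rosa, and Soren must all come before Priya — 3 forced predecessors.
Nothing else is forced ahead of Priya, so their earliest slot is position 3 + 1 = 4.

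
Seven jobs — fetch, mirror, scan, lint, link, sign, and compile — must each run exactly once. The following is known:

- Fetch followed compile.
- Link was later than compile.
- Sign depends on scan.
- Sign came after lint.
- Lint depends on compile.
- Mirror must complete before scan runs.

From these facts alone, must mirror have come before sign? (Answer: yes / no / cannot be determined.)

Chain the constraints: mirror → scan → sign. Each link is directly stated, so mirror comes before sign.

yes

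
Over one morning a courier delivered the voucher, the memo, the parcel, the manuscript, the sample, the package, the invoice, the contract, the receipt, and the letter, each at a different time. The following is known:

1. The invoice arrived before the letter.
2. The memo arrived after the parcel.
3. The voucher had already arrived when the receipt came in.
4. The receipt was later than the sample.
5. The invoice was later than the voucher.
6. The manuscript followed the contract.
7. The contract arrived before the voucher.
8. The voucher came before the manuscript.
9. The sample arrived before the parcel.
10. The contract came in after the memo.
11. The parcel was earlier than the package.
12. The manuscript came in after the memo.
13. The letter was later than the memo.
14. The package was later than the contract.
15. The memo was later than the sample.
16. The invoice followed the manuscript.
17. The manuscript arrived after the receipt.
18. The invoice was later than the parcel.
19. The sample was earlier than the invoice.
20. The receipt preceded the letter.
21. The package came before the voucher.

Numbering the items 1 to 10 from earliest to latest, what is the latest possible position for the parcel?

2

The parcel must come before the contract, the invoice, the letter, the manuscript, the memo, the package, the receipt, and the voucher — 8 items forced after it.
Everything else can be placed before the parcel in some valid order, so the parcel can sit as late as position 10 − 8 = 2.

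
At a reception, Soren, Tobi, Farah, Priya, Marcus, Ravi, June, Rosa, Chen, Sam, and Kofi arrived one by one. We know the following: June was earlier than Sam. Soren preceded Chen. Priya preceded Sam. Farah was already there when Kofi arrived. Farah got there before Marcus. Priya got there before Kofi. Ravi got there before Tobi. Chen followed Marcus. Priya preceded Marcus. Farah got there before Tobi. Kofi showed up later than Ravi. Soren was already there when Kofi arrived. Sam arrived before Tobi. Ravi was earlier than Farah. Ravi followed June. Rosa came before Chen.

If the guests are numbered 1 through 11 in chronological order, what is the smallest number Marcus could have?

Farah, June, Priya, and Ravi must all come before Marcus — 4 forced predecessors.
Nothing else is forced ahead of Marcus, so their earliest slot is position 4 + 1 = 5.

5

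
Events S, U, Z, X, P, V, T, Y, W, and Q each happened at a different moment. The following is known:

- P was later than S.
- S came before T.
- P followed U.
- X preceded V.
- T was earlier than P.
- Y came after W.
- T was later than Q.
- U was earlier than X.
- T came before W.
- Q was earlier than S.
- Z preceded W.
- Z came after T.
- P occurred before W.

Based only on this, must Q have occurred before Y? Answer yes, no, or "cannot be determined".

yes

Chain the constraints: Q → T → W → Y. Each link is directly stated, so Q comes before Y.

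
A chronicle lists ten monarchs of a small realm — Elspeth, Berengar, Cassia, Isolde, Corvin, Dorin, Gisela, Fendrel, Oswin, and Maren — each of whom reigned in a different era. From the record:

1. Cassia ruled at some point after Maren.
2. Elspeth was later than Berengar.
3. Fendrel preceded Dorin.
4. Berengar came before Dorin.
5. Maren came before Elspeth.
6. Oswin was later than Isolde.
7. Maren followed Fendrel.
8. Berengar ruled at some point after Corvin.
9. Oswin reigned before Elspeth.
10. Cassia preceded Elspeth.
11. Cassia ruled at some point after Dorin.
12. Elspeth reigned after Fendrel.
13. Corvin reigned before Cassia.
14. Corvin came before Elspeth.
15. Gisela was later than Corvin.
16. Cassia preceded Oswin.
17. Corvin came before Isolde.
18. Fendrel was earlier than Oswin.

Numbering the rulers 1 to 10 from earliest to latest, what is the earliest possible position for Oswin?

Berengar, Cassia, Corvin, Dorin, Fendrel, Isolde, and Maren must all come before Oswin — 7 forced predecessors.
Nothing else is forced ahead of Oswin, so their earliest slot is position 7 + 1 = 8.

8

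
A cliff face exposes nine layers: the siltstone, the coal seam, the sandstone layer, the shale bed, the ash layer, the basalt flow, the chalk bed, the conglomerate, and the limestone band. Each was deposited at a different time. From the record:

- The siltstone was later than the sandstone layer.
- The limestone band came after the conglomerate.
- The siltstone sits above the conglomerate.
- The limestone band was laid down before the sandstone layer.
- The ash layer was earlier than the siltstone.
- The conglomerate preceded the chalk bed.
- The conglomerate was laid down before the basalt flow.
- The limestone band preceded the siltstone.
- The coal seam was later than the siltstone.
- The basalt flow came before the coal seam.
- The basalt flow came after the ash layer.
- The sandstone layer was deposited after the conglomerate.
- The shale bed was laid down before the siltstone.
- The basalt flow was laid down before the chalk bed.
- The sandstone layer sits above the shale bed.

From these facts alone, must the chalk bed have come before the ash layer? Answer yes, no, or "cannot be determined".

Tracing the constraints gives the ash layer → the basalt flow → the chalk bed, so the ash layer must come before the chalk bed.
That means the chalk bed cannot be before the ash layer.

no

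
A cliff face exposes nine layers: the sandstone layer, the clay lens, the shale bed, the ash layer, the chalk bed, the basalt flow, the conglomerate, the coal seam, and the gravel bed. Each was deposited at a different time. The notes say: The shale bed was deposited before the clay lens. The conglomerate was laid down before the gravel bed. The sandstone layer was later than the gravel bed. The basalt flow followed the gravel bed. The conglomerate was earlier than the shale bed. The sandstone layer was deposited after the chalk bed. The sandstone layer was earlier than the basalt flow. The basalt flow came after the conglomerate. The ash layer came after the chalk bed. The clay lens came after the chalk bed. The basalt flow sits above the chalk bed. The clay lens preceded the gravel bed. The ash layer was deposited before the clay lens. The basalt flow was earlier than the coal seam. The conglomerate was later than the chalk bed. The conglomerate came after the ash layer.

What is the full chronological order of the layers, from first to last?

The constraints fix every adjacent pair, so only one ordering works:
the chalk bed → the ash layer → the conglomerate → the shale bed → the clay lens → the gravel bed → the sandstone layer → the basalt flow → the coal seam.

the chalk bed, the ash layer, the conglomerate, the shale bed, the clay lens, the gravel bed, the sandstone layer, the basalt flow, the coal seam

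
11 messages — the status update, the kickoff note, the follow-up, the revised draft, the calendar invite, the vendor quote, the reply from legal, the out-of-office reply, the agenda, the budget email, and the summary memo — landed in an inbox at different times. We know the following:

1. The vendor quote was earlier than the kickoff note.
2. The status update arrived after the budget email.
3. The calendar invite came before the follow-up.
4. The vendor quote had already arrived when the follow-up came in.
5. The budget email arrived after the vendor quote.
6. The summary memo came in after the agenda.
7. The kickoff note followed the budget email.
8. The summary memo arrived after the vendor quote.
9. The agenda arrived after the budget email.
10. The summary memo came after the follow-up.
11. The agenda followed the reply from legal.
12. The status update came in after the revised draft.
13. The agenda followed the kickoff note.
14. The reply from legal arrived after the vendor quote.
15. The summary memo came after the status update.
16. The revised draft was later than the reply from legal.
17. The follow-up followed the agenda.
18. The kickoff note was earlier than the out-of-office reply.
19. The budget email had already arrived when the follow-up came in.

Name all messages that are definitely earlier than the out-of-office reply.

the budget email, the kickoff note, the vendor quote

Directly stated before the out-of-office reply: the kickoff note.
The budget email reaches the out-of-office reply via the budget email → the kickoff note → the out-of-office reply.
The vendor quote reaches the out-of-office reply via the vendor quote → the kickoff note → the out-of-office reply.
No chain forces the revised draft (or any of the others) ahead of the out-of-office reply.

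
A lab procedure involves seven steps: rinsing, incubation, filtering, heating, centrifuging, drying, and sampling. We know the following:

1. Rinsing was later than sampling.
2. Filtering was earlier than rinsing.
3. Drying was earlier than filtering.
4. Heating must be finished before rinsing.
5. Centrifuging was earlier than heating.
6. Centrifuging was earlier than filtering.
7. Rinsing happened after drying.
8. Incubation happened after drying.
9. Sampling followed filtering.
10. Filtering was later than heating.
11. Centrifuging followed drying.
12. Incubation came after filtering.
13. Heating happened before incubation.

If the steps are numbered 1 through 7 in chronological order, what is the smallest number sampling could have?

Centrifuging, drying, filtering, and heating must all come before sampling — 4 forced predecessors.
Nothing else is forced ahead of sampling, so its earliest slot is position 4 + 1 = 5.

5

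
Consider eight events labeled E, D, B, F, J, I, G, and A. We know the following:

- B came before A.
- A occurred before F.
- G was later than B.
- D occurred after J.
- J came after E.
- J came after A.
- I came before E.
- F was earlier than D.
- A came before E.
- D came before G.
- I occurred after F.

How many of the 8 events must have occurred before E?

Directly stated before E: A and I.
B reaches E via B → A → E.
F reaches E via F → I → E.
No chain forces G (or any of the others) ahead of E.
That's A, B, F, and I — 4 in all.

4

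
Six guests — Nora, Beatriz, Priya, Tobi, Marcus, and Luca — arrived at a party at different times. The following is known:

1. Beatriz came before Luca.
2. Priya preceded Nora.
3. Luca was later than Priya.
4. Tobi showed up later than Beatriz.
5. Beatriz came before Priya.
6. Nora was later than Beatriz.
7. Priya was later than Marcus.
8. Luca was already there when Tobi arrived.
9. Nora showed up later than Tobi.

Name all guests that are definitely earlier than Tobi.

Beatriz, Luca, Marcus, Priya

Directly stated before Tobi: Beatriz and Luca.
Marcus reaches Tobi via Marcus → Priya → Luca → Tobi.
Priya reaches Tobi via Priya → Luca → Tobi.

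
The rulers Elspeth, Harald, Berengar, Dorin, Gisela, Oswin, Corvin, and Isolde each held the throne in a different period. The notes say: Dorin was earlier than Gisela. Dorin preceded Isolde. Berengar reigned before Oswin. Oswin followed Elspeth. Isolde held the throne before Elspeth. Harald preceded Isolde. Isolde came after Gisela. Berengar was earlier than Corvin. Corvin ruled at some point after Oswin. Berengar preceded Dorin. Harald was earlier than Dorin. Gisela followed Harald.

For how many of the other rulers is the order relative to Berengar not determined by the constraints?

Forced after Berengar: Corvin, Dorin, Elspeth, Gisela, Isolde, and Oswin.
That leaves Harald with no forced order relative to Berengar — 1.

1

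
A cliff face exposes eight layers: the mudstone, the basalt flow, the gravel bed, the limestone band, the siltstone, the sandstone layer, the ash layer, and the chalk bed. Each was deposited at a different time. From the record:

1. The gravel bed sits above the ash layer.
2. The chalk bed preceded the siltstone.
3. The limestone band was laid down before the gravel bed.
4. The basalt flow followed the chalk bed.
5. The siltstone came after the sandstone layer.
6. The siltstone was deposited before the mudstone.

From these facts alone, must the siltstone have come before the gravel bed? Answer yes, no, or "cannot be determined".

No chain of stated constraints runs from the siltstone to the gravel bed, and none runs from the gravel bed to the siltstone either.
So the relative order of the siltstone and the gravel bed is not fixed by the given facts.

cannot be determined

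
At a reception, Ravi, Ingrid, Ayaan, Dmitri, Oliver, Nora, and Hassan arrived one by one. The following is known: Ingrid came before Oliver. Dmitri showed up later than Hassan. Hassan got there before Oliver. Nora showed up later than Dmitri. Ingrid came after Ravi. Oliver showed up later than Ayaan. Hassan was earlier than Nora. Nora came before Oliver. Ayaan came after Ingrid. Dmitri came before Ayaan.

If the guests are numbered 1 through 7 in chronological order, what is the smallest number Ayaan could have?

Dmitri, Hassan, Ingrid, and Ravi must all come before Ayaan — 4 forced predecessors.
Nothing else is forced ahead of Ayaan, so their earliest slot is position 4 + 1 = 5.

5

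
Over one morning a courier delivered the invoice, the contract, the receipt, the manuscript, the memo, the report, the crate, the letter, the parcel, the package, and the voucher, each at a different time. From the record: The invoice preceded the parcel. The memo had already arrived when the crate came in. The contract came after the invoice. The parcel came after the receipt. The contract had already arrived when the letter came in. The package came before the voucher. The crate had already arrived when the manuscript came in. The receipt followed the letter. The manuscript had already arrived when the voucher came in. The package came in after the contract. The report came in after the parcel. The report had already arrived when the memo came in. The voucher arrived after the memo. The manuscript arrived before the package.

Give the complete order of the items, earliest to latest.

The constraints fix every adjacent pair, so only one ordering works:
the invoice → the contract → the letter → the receipt → the parcel → the report → the memo → the crate → the manuscript → the package → the voucher.

the invoice, the contract, the letter, the receipt, the parcel, the report, the memo, the crate, the manuscript, the package, the voucher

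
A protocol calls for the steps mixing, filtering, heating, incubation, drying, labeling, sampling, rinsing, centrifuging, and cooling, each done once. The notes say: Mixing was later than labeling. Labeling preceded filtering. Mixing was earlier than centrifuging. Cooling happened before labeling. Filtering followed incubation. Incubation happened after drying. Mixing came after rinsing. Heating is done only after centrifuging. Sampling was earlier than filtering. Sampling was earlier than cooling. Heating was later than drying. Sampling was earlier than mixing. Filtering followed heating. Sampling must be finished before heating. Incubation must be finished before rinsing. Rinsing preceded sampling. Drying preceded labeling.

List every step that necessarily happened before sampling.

drying, incubation, rinsing

Directly stated before sampling: rinsing.
Drying reaches sampling via drying → incubation → rinsing → sampling.
Incubation reaches sampling via incubation → rinsing → sampling.
No chain forces filtering (or any of the others) ahead of sampling.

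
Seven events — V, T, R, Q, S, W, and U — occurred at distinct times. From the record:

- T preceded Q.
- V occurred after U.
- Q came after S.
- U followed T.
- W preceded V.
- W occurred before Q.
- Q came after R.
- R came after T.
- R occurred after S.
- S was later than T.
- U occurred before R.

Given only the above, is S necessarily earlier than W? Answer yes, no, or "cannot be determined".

cannot be determined

No chain of stated constraints runs from S to W, and none runs from W to S either.
So the relative order of S and W is not fixed by the given facts.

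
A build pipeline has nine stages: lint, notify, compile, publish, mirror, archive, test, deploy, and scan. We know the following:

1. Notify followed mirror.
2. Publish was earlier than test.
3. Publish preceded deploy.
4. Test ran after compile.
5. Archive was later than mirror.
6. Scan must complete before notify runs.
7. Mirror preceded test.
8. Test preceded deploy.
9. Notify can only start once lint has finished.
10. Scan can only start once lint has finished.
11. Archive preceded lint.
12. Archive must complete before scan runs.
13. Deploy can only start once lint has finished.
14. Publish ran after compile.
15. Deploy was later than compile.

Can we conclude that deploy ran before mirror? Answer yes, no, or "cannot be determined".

no

Tracing the constraints gives mirror → test → deploy, so mirror must come before deploy.
That means deploy cannot be before mirror.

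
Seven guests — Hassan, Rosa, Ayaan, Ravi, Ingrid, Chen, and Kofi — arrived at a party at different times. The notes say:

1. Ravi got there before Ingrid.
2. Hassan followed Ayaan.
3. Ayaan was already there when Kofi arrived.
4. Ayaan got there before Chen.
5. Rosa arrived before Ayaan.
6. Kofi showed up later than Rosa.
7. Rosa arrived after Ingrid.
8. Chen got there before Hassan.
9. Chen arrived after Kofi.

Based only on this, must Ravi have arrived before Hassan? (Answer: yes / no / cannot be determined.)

Chain the constraints: Ravi → Ingrid → Rosa → Ayaan → Hassan. Each link is directly stated, so Ravi comes before Hassan.

yes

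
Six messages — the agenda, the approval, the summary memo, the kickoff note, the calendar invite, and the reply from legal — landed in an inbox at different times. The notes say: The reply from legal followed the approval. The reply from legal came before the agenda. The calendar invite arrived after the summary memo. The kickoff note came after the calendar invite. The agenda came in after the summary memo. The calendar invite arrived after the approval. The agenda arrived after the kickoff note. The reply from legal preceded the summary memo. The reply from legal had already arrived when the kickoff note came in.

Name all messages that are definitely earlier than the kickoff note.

the approval, the calendar invite, the reply from legal, the summary memo

Directly stated before the kickoff note: the calendar invite and the reply from legal.
The approval reaches the kickoff note via the approval → the calendar invite → the kickoff note.
The summary memo reaches the kickoff note via the summary memo → the calendar invite → the kickoff note.
No chain forces the agenda ahead of the kickoff note.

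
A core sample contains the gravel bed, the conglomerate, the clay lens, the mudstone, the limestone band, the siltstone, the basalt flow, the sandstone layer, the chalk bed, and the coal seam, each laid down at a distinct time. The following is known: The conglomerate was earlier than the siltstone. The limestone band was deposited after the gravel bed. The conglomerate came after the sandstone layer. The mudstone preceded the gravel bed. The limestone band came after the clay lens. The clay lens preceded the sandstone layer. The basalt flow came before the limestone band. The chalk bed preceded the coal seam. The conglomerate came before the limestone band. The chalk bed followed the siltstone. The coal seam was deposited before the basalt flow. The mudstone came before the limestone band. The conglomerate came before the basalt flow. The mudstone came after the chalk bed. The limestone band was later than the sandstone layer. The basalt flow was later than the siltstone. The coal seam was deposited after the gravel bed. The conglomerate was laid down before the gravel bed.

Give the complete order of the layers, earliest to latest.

the clay lens, the sandstone layer, the conglomerate, the siltstone, the chalk bed, the mudstone, the gravel bed, the coal seam, the basalt flow, the limestone band

The constraints fix every adjacent pair, so only one ordering works:
the clay lens → the sandstone layer → the conglomerate → the siltstone → the chalk bed → the mudstone → the gravel bed → the coal seam → the basalt flow → the limestone band.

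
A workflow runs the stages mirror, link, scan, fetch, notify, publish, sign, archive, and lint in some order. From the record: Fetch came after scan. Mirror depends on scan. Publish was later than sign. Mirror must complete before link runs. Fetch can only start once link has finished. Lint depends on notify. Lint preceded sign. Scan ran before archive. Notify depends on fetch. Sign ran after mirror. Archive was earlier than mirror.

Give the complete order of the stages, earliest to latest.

The constraints fix every adjacent pair, so only one ordering works:
scan → archive → mirror → link → fetch → notify → lint → sign → publish.

scan, archive, mirror, link, fetch, notify, lint, sign, publish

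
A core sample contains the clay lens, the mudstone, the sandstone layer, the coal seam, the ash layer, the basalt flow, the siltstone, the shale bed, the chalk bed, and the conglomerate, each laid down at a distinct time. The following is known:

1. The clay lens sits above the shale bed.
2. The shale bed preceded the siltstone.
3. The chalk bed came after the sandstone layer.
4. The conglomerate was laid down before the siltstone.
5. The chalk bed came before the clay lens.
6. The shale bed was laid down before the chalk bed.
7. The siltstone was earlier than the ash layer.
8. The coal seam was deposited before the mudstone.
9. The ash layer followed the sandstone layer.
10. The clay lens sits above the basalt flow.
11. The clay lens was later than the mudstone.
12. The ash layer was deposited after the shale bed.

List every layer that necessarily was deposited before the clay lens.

Directly stated before the clay lens: the basalt flow, the chalk bed, the mudstone, and the shale bed.
The coal seam reaches the clay lens via the coal seam → the mudstone → the clay lens.
The sandstone layer reaches the clay lens via the sandstone layer → the chalk bed → the clay lens.
No chain forces the ash layer (or any of the others) ahead of the clay lens.

the basalt flow, the chalk bed, the coal seam, the mudstone, the sandstone layer, the shale bed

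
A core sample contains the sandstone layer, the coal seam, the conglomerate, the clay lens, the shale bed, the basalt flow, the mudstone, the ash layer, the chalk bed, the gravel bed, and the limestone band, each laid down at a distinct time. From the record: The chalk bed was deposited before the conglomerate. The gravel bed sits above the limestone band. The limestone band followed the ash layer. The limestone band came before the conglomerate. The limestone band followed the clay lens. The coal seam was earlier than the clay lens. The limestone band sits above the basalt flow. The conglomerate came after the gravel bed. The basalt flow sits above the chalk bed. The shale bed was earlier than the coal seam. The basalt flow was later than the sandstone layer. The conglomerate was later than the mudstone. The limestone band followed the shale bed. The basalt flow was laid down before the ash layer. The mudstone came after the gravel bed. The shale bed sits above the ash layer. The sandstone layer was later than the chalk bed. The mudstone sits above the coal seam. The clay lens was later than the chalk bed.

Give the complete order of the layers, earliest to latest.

The constraints fix every adjacent pair, so only one ordering works:
the chalk bed → the sandstone layer → the basalt flow → the ash layer → the shale bed → the coal seam → the clay lens → the limestone band → the gravel bed → the mudstone → the conglomerate.

the chalk bed, the sandstone layer, the basalt flow, the ash layer, the shale bed, the coal seam, the clay lens, the limestone band, the gravel bed, the mudstone, the conglomerate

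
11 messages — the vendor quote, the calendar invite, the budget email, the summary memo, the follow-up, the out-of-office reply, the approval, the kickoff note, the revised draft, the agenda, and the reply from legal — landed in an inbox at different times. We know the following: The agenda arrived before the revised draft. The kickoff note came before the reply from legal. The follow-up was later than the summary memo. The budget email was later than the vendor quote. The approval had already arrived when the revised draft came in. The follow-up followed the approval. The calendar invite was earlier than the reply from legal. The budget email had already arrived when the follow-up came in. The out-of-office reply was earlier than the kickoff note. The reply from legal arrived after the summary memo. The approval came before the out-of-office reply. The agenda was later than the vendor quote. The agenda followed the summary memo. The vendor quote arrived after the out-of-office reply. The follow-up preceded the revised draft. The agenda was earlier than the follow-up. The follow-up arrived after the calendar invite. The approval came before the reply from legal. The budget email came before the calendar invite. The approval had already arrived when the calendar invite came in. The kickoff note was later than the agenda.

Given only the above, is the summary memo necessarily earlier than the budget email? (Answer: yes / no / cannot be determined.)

No chain of stated constraints runs from the summary memo to the budget email, and none runs from the budget email to the summary memo either.
So the relative order of the summary memo and the budget email is not fixed by the given facts.

cannot be determined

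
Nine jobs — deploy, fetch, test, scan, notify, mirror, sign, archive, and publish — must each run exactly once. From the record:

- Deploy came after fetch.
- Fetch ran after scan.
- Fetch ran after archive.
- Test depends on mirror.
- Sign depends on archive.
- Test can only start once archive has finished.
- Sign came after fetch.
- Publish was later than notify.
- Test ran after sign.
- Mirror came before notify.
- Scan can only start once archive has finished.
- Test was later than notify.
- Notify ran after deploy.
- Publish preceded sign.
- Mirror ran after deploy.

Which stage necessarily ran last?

test

Every other stage has a chain of constraints placing it before test, so test is last.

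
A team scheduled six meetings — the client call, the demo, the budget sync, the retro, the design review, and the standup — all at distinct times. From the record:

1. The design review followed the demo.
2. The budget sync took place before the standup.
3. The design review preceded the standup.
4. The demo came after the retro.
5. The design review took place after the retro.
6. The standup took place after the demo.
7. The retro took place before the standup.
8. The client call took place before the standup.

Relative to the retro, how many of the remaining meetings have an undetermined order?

2

Forced after the retro: the demo, the design review, and the standup.
That leaves the budget sync and the client call with no forced order relative to the retro — 2.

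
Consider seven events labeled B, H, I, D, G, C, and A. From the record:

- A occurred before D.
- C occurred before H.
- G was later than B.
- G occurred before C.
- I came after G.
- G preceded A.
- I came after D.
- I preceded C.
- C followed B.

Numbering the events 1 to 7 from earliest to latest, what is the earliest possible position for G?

B must come before G — 1 forced predecessor.
Nothing else is forced ahead of G, so its earliest slot is position 1 + 1 = 2.

2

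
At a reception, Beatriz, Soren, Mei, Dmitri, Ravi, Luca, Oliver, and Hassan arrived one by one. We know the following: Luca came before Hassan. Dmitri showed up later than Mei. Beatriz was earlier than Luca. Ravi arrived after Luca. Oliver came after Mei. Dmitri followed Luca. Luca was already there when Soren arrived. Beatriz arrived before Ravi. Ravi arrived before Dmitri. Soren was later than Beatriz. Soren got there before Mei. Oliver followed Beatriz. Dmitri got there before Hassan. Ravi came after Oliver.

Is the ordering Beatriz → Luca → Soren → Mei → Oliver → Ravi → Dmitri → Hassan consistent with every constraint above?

yes

Check each stated constraint against the proposed order — e.g. Beatriz is ahead of Ravi; Luca is ahead of Hassan. Every pair is in the required order; nothing is violated.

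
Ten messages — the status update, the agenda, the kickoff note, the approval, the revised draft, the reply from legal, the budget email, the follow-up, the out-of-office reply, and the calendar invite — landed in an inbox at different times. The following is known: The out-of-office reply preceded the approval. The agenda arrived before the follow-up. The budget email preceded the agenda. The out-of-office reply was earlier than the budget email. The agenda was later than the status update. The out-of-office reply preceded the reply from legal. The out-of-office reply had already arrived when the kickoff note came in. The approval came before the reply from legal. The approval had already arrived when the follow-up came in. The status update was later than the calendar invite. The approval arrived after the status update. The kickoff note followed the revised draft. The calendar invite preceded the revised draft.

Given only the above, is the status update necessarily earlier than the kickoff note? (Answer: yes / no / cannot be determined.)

No chain of stated constraints runs from the status update to the kickoff note, and none runs from the kickoff note to the status update either.
So the relative order of the status update and the kickoff note is not fixed by the given facts.

cannot be determined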